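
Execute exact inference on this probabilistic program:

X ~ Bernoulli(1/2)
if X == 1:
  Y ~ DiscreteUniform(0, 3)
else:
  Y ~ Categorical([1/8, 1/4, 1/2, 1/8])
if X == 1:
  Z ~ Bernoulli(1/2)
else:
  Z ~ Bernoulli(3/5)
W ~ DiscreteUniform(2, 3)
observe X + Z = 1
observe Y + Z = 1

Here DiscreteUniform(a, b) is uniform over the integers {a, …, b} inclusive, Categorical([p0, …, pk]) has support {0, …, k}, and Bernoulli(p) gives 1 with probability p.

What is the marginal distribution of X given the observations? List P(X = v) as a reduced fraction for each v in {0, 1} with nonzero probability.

P(X=0) = 3/8, P(X=1) = 5/8

Enumerate traces; 4 have nonzero weight after conditioning:
  (X=0, Y=0, Z=1, W=2) weight 3/160
  (X=0, Y=0, Z=1, W=3) weight 3/160
  (X=1, Y=1, Z=0, W=2) weight 1/32
  (X=1, Y=1, Z=0, W=3) weight 1/32
Group by X:
  weight(X=0) = 3/80
  weight(X=1) = 1/16
Total weight = 3/80 + 1/16 = 1/10
P(X=0 | obs) = 3/80 / 1/10 = 3/8
P(X=1 | obs) = 1/16 / 1/10 = 5/8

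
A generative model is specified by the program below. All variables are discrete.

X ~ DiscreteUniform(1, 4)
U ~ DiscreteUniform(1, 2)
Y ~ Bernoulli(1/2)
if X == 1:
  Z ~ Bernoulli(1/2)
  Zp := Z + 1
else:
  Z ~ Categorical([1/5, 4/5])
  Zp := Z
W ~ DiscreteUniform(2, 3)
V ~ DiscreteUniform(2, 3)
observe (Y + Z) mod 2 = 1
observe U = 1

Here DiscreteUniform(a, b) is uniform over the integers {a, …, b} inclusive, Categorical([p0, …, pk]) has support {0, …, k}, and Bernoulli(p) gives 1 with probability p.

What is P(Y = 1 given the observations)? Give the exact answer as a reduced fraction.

P(Y = 1 | obs) = 11/40

Enumerate traces; 32 have nonzero weight after conditioning:
  (X=1, U=1, Y=0, Z=1, W=2, V=2) weight 1/128
  (X=1, U=1, Y=0, Z=1, W=2, V=3) weight 1/128
  (X=1, U=1, Y=0, Z=1, W=3, V=2) weight 1/128
  (X=1, U=1, Y=0, Z=1, W=3, V=3) weight 1/128
  (X=1, U=1, Y=1, Z=0, W=2, V=2) weight 1/128
  (X=1, U=1, Y=1, Z=0, W=2, V=3) weight 1/128
  (X=1, U=1, Y=1, Z=0, W=3, V=2) weight 1/128
  (X=1, U=1, Y=1, Z=0, W=3, V=3) weight 1/128
  … 24 more
Group by Y:
  weight(Y=0) = 29/160
  weight(Y=1) = 11/160
Total weight = 29/160 + 11/160 = 1/4
P(Y=0 | obs) = 29/160 / 1/4 = 29/40
P(Y=1 | obs) = 11/160 / 1/4 = 11/40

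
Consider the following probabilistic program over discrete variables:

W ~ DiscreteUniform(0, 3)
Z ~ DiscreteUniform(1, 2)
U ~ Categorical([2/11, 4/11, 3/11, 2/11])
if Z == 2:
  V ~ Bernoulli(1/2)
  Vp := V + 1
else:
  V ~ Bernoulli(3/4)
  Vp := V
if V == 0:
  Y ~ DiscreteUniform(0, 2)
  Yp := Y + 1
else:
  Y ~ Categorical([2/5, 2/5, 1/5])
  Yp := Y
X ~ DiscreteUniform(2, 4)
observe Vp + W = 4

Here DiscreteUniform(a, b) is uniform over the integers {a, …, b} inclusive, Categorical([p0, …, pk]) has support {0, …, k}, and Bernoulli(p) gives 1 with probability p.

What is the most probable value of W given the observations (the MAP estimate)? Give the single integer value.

argmax_v P(W = v | obs) = 3

Enumerate traces; 108 have nonzero weight after conditioning:
  (W=2, Z=2, U=0, V=1, Y=0, X=2) weight 1/660
  (W=2, Z=2, U=0, V=1, Y=0, X=3) weight 1/660
  (W=2, Z=2, U=0, V=1, Y=0, X=4) weight 1/660
  (W=2, Z=2, U=0, V=1, Y=1, X=2) weight 1/660
  (W=2, Z=2, U=0, V=1, Y=1, X=3) weight 1/660
  (W=2, Z=2, U=0, V=1, Y=1, X=4) weight 1/660
  (W=2, Z=2, U=0, V=1, Y=2, X=2) weight 1/1320
  (W=2, Z=2, U=0, V=1, Y=2, X=3) weight 1/1320
  (W=3, Z=1, U=0, V=1, Y=0, X=2) weight 1/440
  … 99 more
Group by W:
  weight(W=2) = 1/16
  weight(W=3) = 5/32
Total weight = 1/16 + 5/32 = 7/32
P(W=2 | obs) = 1/16 / 7/32 = 2/7
P(W=3 | obs) = 5/32 / 7/32 = 5/7
argmax = 3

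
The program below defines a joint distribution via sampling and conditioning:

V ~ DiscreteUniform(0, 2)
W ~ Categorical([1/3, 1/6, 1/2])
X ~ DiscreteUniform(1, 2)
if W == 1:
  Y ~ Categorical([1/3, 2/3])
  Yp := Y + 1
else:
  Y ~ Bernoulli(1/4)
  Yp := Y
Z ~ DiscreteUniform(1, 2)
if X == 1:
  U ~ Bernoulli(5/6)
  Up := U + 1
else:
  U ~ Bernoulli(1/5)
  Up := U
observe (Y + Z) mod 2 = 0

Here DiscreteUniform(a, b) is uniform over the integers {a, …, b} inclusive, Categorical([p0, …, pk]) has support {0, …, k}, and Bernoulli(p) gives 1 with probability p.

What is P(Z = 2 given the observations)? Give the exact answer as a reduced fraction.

P(Z = 2 | obs) = 49/72

Enumerate traces; 72 have nonzero weight after conditioning:
  (V=0, W=0, X=1, Y=0, Z=2, U=0) weight 1/288
  (V=0, W=0, X=1, Y=0, Z=2, U=1) weight 5/288
  (V=0, W=0, X=1, Y=1, Z=1, U=0) weight 1/864
  (V=0, W=0, X=1, Y=1, Z=1, U=1) weight 5/864
  (V=0, W=0, X=2, Y=0, Z=2, U=0) weight 1/60
  (V=0, W=0, X=2, Y=0, Z=2, U=1) weight 1/240
  (V=0, W=0, X=2, Y=1, Z=1, U=0) weight 1/180
  (V=0, W=0, X=2, Y=1, Z=1, U=1) weight 1/720
  … 64 more
Group by Z:
  weight(Z=1) = 23/144
  weight(Z=2) = 49/144
Total weight = 23/144 + 49/144 = 1/2
P(Z=1 | obs) = 23/144 / 1/2 = 23/72
P(Z=2 | obs) = 49/144 / 1/2 = 49/72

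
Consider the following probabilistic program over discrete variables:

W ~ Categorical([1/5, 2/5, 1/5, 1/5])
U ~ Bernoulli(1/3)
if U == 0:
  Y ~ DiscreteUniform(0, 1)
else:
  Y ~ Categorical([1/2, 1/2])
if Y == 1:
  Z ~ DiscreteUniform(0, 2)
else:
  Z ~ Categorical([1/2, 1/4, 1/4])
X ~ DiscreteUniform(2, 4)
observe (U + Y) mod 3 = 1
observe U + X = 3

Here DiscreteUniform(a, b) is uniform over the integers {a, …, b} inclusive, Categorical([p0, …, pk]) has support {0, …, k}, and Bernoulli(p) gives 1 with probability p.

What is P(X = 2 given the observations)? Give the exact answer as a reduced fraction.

P(X = 2 | obs) = 1/3

Enumerate traces; 24 have nonzero weight after conditioning:
  (W=0, U=0, Y=1, Z=0, X=3) weight 1/135
  (W=0, U=0, Y=1, Z=1, X=3) weight 1/135
  (W=0, U=0, Y=1, Z=2, X=3) weight 1/135
  (W=0, U=1, Y=0, Z=0, X=2) weight 1/180
  (W=0, U=1, Y=0, Z=1, X=2) weight 1/360
  (W=0, U=1, Y=0, Z=2, X=2) weight 1/360
  (W=1, U=0, Y=1, Z=0, X=3) weight 2/135
  (W=1, U=0, Y=1, Z=1, X=3) weight 2/135
  … 16 more
Group by X:
  weight(X=2) = 1/18
  weight(X=3) = 1/9
Total weight = 1/18 + 1/9 = 1/6
P(X=2 | obs) = 1/18 / 1/6 = 1/3
P(X=3 | obs) = 1/9 / 1/6 = 2/3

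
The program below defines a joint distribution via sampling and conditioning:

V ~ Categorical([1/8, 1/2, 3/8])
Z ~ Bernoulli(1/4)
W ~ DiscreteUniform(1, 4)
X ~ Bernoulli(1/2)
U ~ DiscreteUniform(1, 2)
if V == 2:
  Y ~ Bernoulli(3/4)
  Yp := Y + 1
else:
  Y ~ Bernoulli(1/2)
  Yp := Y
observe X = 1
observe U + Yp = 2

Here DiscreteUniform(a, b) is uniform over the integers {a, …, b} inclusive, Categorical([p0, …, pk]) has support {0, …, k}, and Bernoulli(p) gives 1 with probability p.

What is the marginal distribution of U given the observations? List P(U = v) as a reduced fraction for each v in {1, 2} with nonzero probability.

Enumerate traces; 40 have nonzero weight after conditioning:
  (V=0, Z=0, W=1, X=1, U=1, Y=1) weight 3/1024
  (V=0, Z=0, W=1, X=1, U=2, Y=0) weight 3/1024
  (V=0, Z=0, W=2, X=1, U=1, Y=1) weight 3/1024
  (V=0, Z=0, W=2, X=1, U=2, Y=0) weight 3/1024
  (V=0, Z=0, W=3, X=1, U=1, Y=1) weight 3/1024
  (V=0, Z=0, W=3, X=1, U=2, Y=0) weight 3/1024
  (V=0, Z=0, W=4, X=1, U=1, Y=1) weight 3/1024
  (V=0, Z=0, W=4, X=1, U=2, Y=0) weight 3/1024
  … 32 more
Group by U:
  weight(U=1) = 13/128
  weight(U=2) = 5/64
Total weight = 13/128 + 5/64 = 23/128
P(U=1 | obs) = 13/128 / 23/128 = 13/23
P(U=2 | obs) = 5/64 / 23/128 = 10/23

P(U=1) = 13/23, P(U=2) = 10/23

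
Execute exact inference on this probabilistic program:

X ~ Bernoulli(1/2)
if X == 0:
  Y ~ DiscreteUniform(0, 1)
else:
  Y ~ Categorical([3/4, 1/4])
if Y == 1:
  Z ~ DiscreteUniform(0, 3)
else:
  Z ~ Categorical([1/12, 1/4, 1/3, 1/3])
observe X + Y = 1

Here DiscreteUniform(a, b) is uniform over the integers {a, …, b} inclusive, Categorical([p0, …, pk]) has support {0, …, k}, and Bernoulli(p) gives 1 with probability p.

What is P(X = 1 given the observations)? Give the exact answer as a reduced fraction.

P(X = 1 | obs) = 3/5

Enumerate traces; 8 have nonzero weight after conditioning:
  (X=0, Y=1, Z=0) weight 1/16
  (X=0, Y=1, Z=1) weight 1/16
  (X=0, Y=1, Z=2) weight 1/16
  (X=0, Y=1, Z=3) weight 1/16
  (X=1, Y=0, Z=0) weight 1/32
  (X=1, Y=0, Z=1) weight 3/32
  (X=1, Y=0, Z=2) weight 1/8
  (X=1, Y=0, Z=3) weight 1/8
Group by X:
  weight(X=0) = 1/4
  weight(X=1) = 3/8
Total weight = 1/4 + 3/8 = 5/8
P(X=0 | obs) = 1/4 / 5/8 = 2/5
P(X=1 | obs) = 3/8 / 5/8 = 3/5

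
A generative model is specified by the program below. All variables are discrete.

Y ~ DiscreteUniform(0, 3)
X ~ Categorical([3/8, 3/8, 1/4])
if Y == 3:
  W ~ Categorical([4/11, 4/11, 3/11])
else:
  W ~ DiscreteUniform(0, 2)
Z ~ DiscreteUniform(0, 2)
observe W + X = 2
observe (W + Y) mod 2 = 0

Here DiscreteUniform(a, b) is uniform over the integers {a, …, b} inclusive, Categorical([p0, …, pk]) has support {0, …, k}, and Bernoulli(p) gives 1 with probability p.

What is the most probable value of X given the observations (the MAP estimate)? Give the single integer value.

argmax_v P(X = v | obs) = 1

Enumerate traces; 18 have nonzero weight after conditioning:
  (Y=0, X=0, W=2, Z=0) weight 1/96
  (Y=0, X=0, W=2, Z=1) weight 1/96
  (Y=0, X=0, W=2, Z=2) weight 1/96
  (Y=0, X=2, W=0, Z=0) weight 1/144
  (Y=0, X=2, W=0, Z=1) weight 1/144
  (Y=0, X=2, W=0, Z=2) weight 1/144
  (Y=1, X=1, W=1, Z=0) weight 1/96
  (Y=1, X=1, W=1, Z=1) weight 1/96
  … 10 more
Group by X:
  weight(X=0) = 1/16
  weight(X=1) = 23/352
  weight(X=2) = 1/24
Total weight = 1/16 + 23/352 + 1/24 = 179/1056
P(X=0 | obs) = 1/16 / 179/1056 = 66/179
P(X=1 | obs) = 23/352 / 179/1056 = 69/179
P(X=2 | obs) = 1/24 / 179/1056 = 44/179
argmax = 1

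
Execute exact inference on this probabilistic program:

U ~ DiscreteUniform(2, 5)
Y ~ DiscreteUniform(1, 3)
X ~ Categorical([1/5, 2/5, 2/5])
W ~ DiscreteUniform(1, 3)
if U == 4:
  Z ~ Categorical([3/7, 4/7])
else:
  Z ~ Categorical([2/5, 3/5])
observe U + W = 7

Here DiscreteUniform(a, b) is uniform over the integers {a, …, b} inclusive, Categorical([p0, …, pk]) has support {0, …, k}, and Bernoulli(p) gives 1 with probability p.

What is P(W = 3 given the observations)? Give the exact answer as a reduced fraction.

Enumerate traces; 36 have nonzero weight after conditioning:
  (U=4, Y=1, X=0, W=3, Z=0) weight 1/420
  (U=4, Y=1, X=0, W=3, Z=1) weight 1/315
  (U=4, Y=1, X=1, W=3, Z=0) weight 1/210
  (U=4, Y=1, X=1, W=3, Z=1) weight 2/315
  (U=4, Y=1, X=2, W=3, Z=0) weight 1/210
  (U=4, Y=1, X=2, W=3, Z=1) weight 2/315
  (U=4, Y=2, X=0, W=3, Z=0) weight 1/420
  (U=4, Y=2, X=0, W=3, Z=1) weight 1/315
  (U=5, Y=1, X=0, W=2, Z=0) weight 1/450
  … 27 more
Group by W:
  weight(W=2) = 1/12
  weight(W=3) = 1/12
Total weight = 1/12 + 1/12 = 1/6
P(W=2 | obs) = 1/12 / 1/6 = 1/2
P(W=3 | obs) = 1/12 / 1/6 = 1/2

P(W = 3 | obs) = 1/2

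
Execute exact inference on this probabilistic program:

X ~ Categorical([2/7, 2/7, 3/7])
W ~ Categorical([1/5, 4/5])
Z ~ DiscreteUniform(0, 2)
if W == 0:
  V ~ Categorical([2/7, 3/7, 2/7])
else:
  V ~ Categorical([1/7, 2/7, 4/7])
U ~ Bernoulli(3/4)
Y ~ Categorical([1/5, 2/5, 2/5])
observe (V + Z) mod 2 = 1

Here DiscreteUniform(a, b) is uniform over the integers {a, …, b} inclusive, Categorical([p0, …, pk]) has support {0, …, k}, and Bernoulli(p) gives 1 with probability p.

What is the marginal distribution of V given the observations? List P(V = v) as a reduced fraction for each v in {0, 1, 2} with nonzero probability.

P(V=0) = 3/23, P(V=1) = 11/23, P(V=2) = 9/23

Enumerate traces; 144 have nonzero weight after conditioning:
  (X=0, W=0, Z=0, V=1, U=0, Y=0) weight 1/2450
  (X=0, W=0, Z=0, V=1, U=0, Y=1) weight 1/1225
  (X=0, W=0, Z=0, V=1, U=0, Y=2) weight 1/1225
  (X=0, W=0, Z=0, V=1, U=1, Y=0) weight 3/2450
  (X=0, W=0, Z=0, V=1, U=1, Y=1) weight 3/1225
  (X=0, W=0, Z=0, V=1, U=1, Y=2) weight 3/1225
  (X=0, W=0, Z=1, V=0, U=0, Y=0) weight 1/3675
  (X=0, W=0, Z=1, V=0, U=0, Y=1) weight 2/3675
  (X=0, W=0, Z=1, V=2, U=0, Y=0) weight 1/3675
  … 135 more
Group by V:
  weight(V=0) = 2/35
  weight(V=1) = 22/105
  weight(V=2) = 6/35
Total weight = 2/35 + 22/105 + 6/35 = 46/105
P(V=0 | obs) = 2/35 / 46/105 = 3/23
P(V=1 | obs) = 22/105 / 46/105 = 11/23
P(V=2 | obs) = 6/35 / 46/105 = 9/23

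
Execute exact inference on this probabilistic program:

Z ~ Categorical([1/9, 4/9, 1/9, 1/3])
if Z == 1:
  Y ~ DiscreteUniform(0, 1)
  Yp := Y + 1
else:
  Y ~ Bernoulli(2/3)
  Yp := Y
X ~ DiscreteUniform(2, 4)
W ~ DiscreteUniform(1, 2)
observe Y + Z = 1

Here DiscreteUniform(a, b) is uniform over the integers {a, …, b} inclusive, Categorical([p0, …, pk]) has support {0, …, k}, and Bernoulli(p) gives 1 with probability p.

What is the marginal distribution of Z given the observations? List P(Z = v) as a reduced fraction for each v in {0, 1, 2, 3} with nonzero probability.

Enumerate traces; 12 have nonzero weight after conditioning:
  (Z=0, Y=1, X=2, W=1) weight 1/81
  (Z=0, Y=1, X=2, W=2) weight 1/81
  (Z=0, Y=1, X=3, W=1) weight 1/81
  (Z=0, Y=1, X=3, W=2) weight 1/81
  (Z=0, Y=1, X=4, W=1) weight 1/81
  (Z=0, Y=1, X=4, W=2) weight 1/81
  (Z=1, Y=0, X=2, W=1) weight 1/27
  (Z=1, Y=0, X=2, W=2) weight 1/27
  … 4 more
Group by Z:
  weight(Z=0) = 2/27
  weight(Z=1) = 2/9
Total weight = 2/27 + 2/9 = 8/27
P(Z=0 | obs) = 2/27 / 8/27 = 1/4
P(Z=1 | obs) = 2/9 / 8/27 = 3/4

P(Z=0) = 1/4, P(Z=1) = 3/4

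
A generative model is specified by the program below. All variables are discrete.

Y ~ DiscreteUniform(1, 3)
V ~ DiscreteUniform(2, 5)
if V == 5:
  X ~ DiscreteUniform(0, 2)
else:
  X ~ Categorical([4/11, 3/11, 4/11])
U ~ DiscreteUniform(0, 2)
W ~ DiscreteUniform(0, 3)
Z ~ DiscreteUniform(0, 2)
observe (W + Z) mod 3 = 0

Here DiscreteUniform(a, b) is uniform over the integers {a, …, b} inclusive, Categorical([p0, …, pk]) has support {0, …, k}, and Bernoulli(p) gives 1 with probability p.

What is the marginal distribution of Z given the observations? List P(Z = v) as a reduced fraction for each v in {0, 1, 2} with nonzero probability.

P(Z=0) = 1/2, P(Z=1) = 1/4, P(Z=2) = 1/4

Enumerate traces; 432 have nonzero weight after conditioning:
  (Y=1, V=2, X=0, U=0, W=0, Z=0) weight 1/1188
  (Y=1, V=2, X=0, U=0, W=1, Z=2) weight 1/1188
  (Y=1, V=2, X=0, U=0, W=2, Z=1) weight 1/1188
  (Y=1, V=2, X=0, U=0, W=3, Z=0) weight 1/1188
  (Y=1, V=2, X=0, U=1, W=0, Z=0) weight 1/1188
  (Y=1, V=2, X=0, U=1, W=1, Z=2) weight 1/1188
  (Y=1, V=2, X=0, U=1, W=2, Z=1) weight 1/1188
  (Y=1, V=2, X=0, U=1, W=3, Z=0) weight 1/1188
  … 424 more
Group by Z:
  weight(Z=0) = 1/6
  weight(Z=1) = 1/12
  weight(Z=2) = 1/12
Total weight = 1/6 + 1/12 + 1/12 = 1/3
P(Z=0 | obs) = 1/6 / 1/3 = 1/2
P(Z=1 | obs) = 1/12 / 1/3 = 1/4
P(Z=2 | obs) = 1/12 / 1/3 = 1/4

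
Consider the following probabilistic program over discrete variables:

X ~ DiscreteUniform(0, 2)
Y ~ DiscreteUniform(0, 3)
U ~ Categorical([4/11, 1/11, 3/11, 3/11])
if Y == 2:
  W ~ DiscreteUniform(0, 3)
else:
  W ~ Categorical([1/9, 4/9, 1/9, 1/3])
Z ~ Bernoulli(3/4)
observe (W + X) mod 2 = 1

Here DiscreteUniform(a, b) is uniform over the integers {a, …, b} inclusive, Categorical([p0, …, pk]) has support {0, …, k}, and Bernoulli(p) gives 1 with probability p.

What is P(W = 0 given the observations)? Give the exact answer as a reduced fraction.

P(W = 0 | obs) = 7/82

Enumerate traces; 192 have nonzero weight after conditioning:
  (X=0, Y=0, U=0, W=1, Z=0) weight 1/297
  (X=0, Y=0, U=0, W=1, Z=1) weight 1/99
  (X=0, Y=0, U=0, W=3, Z=0) weight 1/396
  (X=0, Y=0, U=0, W=3, Z=1) weight 1/132
  (X=0, Y=0, U=1, W=1, Z=0) weight 1/1188
  (X=0, Y=0, U=1, W=1, Z=1) weight 1/396
  (X=0, Y=0, U=1, W=3, Z=0) weight 1/1584
  (X=0, Y=0, U=1, W=3, Z=1) weight 1/528
  (X=1, Y=0, U=0, W=0, Z=0) weight 1/1188
  (X=1, Y=0, U=0, W=2, Z=0) weight 1/1188
  … 182 more
Group by W:
  weight(W=0) = 7/144
  weight(W=1) = 19/72
  weight(W=2) = 7/144
  weight(W=3) = 5/24
Total weight = 7/144 + 19/72 + 7/144 + 5/24 = 41/72
P(W=0 | obs) = 7/144 / 41/72 = 7/82
P(W=1 | obs) = 19/72 / 41/72 = 19/41
P(W=2 | obs) = 7/144 / 41/72 = 7/82
P(W=3 | obs) = 5/24 / 41/72 = 15/41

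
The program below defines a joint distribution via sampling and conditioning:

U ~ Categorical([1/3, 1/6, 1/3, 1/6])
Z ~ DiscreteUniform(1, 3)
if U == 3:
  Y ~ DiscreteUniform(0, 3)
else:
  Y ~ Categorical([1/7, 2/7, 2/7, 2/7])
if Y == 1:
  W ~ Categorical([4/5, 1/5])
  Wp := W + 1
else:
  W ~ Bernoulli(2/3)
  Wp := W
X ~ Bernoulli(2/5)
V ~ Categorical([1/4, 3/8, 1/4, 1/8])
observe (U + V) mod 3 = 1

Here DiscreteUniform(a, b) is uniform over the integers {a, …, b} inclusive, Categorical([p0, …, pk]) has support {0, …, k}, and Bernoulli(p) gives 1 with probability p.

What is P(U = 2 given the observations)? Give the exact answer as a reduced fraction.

P(U = 2 | obs) = 1/4

Enumerate traces; 240 have nonzero weight after conditioning:
  (U=0, Z=1, Y=0, W=0, X=0, V=1) weight 1/840
  (U=0, Z=1, Y=0, W=0, X=1, V=1) weight 1/1260
  (U=0, Z=1, Y=0, W=1, X=0, V=1) weight 1/420
  (U=0, Z=1, Y=0, W=1, X=1, V=1) weight 1/630
  (U=0, Z=1, Y=1, W=0, X=0, V=1) weight 1/175
  (U=0, Z=1, Y=1, W=0, X=1, V=1) weight 2/525
  (U=0, Z=1, Y=1, W=1, X=0, V=1) weight 1/700
  (U=0, Z=1, Y=1, W=1, X=1, V=1) weight 1/1050
  (U=1, Z=1, Y=0, W=0, X=0, V=0) weight 1/2520
  (U=2, Z=1, Y=0, W=0, X=0, V=2) weight 1/1260
  … 230 more
Group by U:
  weight(U=0) = 1/8
  weight(U=1) = 1/16
  weight(U=2) = 1/12
  weight(U=3) = 1/16
Total weight = 1/8 + 1/16 + 1/12 + 1/16 = 1/3
P(U=0 | obs) = 1/8 / 1/3 = 3/8
P(U=1 | obs) = 1/16 / 1/3 = 3/16
P(U=2 | obs) = 1/12 / 1/3 = 1/4
P(U=3 | obs) = 1/16 / 1/3 = 3/16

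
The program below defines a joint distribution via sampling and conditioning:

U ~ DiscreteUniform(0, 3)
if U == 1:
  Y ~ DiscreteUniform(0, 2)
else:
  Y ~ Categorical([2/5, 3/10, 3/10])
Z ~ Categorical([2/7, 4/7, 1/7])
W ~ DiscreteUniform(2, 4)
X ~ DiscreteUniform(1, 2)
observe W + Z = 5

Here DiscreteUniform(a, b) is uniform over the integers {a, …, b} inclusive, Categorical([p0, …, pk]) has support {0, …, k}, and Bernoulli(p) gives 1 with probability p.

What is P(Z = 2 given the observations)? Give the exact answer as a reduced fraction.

P(Z = 2 | obs) = 1/5

Enumerate traces; 48 have nonzero weight after conditioning:
  (U=0, Y=0, Z=1, W=4, X=1) weight 1/105
  (U=0, Y=0, Z=1, W=4, X=2) weight 1/105
  (U=0, Y=0, Z=2, W=3, X=1) weight 1/420
  (U=0, Y=0, Z=2, W=3, X=2) weight 1/420
  (U=0, Y=1, Z=1, W=4, X=1) weight 1/140
  (U=0, Y=1, Z=1, W=4, X=2) weight 1/140
  (U=0, Y=1, Z=2, W=3, X=1) weight 1/560
  (U=0, Y=1, Z=2, W=3, X=2) weight 1/560
  … 40 more
Group by Z:
  weight(Z=1) = 4/21
  weight(Z=2) = 1/21
Total weight = 4/21 + 1/21 = 5/21
P(Z=1 | obs) = 4/21 / 5/21 = 4/5
P(Z=2 | obs) = 1/21 / 5/21 = 1/5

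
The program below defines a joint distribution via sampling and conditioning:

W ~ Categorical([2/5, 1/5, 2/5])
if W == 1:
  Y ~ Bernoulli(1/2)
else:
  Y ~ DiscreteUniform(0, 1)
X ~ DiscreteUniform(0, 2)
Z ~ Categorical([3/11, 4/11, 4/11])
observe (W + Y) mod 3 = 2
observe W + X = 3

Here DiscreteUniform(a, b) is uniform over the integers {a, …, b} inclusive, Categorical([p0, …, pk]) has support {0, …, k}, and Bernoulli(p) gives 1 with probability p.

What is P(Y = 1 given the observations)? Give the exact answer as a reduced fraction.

Enumerate traces; 6 have nonzero weight after conditioning:
  (W=1, Y=1, X=2, Z=0) weight 1/110
  (W=1, Y=1, X=2, Z=1) weight 2/165
  (W=1, Y=1, X=2, Z=2) weight 2/165
  (W=2, Y=0, X=1, Z=0) weight 1/55
  (W=2, Y=0, X=1, Z=1) weight 4/165
  (W=2, Y=0, X=1, Z=2) weight 4/165
Group by Y:
  weight(Y=0) = 1/15
  weight(Y=1) = 1/30
Total weight = 1/15 + 1/30 = 1/10
P(Y=0 | obs) = 1/15 / 1/10 = 2/3
P(Y=1 | obs) = 1/30 / 1/10 = 1/3

P(Y = 1 | obs) = 1/3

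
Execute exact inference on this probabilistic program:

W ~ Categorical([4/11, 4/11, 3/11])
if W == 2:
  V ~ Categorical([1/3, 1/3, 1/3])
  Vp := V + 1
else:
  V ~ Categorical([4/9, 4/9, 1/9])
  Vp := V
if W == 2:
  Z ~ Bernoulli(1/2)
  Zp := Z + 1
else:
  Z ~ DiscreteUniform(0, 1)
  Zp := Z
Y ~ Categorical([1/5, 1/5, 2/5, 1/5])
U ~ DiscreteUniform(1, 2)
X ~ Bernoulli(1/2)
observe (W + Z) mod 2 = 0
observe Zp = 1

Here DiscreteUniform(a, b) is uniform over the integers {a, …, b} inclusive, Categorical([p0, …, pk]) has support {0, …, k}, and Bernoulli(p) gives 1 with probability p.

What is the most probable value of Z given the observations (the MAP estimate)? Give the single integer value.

Enumerate traces; 96 have nonzero weight after conditioning:
  (W=1, V=0, Z=1, Y=0, U=1, X=0) weight 2/495
  (W=1, V=0, Z=1, Y=0, U=1, X=1) weight 2/495
  (W=1, V=0, Z=1, Y=0, U=2, X=0) weight 2/495
  (W=1, V=0, Z=1, Y=0, U=2, X=1) weight 2/495
  (W=1, V=0, Z=1, Y=1, U=1, X=0) weight 2/495
  (W=1, V=0, Z=1, Y=1, U=1, X=1) weight 2/495
  (W=1, V=0, Z=1, Y=1, U=2, X=0) weight 2/495
  (W=1, V=0, Z=1, Y=1, U=2, X=1) weight 2/495
  (W=2, V=0, Z=0, Y=0, U=1, X=0) weight 1/440
  … 87 more
Group by Z:
  weight(Z=0) = 3/22
  weight(Z=1) = 2/11
Total weight = 3/22 + 2/11 = 7/22
P(Z=0 | obs) = 3/22 / 7/22 = 3/7
P(Z=1 | obs) = 2/11 / 7/22 = 4/7
argmax = 1

argmax_v P(Z = v | obs) = 1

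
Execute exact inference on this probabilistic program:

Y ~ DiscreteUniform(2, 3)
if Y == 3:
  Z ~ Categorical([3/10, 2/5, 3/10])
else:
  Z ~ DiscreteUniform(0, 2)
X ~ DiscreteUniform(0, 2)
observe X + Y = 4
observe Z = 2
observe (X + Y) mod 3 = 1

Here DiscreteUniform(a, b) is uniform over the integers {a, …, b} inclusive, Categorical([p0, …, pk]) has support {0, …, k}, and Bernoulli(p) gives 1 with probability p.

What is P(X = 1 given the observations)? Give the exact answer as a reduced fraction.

P(X = 1 | obs) = 9/19

Enumerate traces; 2 have nonzero weight after conditioning:
  (Y=2, Z=2, X=2) weight 1/18
  (Y=3, Z=2, X=1) weight 1/20
Group by X:
  weight(X=1) = 1/20
  weight(X=2) = 1/18
Total weight = 1/20 + 1/18 = 19/180
P(X=1 | obs) = 1/20 / 19/180 = 9/19
P(X=2 | obs) = 1/18 / 19/180 = 10/19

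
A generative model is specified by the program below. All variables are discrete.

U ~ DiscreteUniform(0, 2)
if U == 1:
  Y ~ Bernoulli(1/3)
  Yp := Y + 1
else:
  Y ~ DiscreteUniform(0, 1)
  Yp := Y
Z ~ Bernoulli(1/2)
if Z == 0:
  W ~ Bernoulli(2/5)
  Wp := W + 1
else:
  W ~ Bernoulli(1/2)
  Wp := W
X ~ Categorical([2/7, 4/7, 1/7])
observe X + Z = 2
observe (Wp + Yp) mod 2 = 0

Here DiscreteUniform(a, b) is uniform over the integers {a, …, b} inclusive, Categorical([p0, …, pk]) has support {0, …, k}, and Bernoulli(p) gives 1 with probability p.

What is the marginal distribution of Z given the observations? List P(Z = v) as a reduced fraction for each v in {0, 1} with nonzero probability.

Enumerate traces; 12 have nonzero weight after conditioning:
  (U=0, Y=0, Z=0, W=1, X=2) weight 1/210
  (U=0, Y=0, Z=1, W=0, X=1) weight 1/42
  (U=0, Y=1, Z=0, W=0, X=2) weight 1/140
  (U=0, Y=1, Z=1, W=1, X=1) weight 1/42
  (U=1, Y=0, Z=0, W=0, X=2) weight 1/105
  (U=1, Y=0, Z=1, W=1, X=1) weight 2/63
  (U=1, Y=1, Z=0, W=1, X=2) weight 1/315
  (U=1, Y=1, Z=1, W=0, X=1) weight 1/63
  … 4 more
Group by Z:
  weight(Z=0) = 23/630
  weight(Z=1) = 1/7
Total weight = 23/630 + 1/7 = 113/630
P(Z=0 | obs) = 23/630 / 113/630 = 23/113
P(Z=1 | obs) = 1/7 / 113/630 = 90/113

P(Z=0) = 23/113, P(Z=1) = 90/113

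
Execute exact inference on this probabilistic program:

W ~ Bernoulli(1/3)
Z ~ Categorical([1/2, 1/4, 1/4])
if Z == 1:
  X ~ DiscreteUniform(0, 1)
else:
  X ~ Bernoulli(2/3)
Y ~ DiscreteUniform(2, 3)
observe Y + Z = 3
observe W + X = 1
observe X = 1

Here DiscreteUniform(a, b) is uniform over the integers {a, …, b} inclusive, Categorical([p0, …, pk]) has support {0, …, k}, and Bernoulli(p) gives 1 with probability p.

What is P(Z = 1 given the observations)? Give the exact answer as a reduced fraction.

P(Z = 1 | obs) = 3/11

Enumerate traces; 2 have nonzero weight after conditioning:
  (W=0, Z=0, X=1, Y=3) weight 1/9
  (W=0, Z=1, X=1, Y=2) weight 1/24
Group by Z:
  weight(Z=0) = 1/9
  weight(Z=1) = 1/24
Total weight = 1/9 + 1/24 = 11/72
P(Z=0 | obs) = 1/9 / 11/72 = 8/11
P(Z=1 | obs) = 1/24 / 11/72 = 3/11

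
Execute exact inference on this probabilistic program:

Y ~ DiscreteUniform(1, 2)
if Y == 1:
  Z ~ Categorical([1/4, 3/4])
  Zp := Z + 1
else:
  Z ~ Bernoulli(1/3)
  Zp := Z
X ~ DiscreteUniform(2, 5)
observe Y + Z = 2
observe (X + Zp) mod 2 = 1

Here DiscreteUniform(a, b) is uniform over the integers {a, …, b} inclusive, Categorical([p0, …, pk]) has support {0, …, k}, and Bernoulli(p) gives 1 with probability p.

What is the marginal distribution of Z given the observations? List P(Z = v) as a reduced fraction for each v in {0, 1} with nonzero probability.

P(Z=0) = 8/17, P(Z=1) = 9/17

Enumerate traces; 4 have nonzero weight after conditioning:
  (Y=1, Z=1, X=3) weight 3/32
  (Y=1, Z=1, X=5) weight 3/32
  (Y=2, Z=0, X=3) weight 1/12
  (Y=2, Z=0, X=5) weight 1/12
Group by Z:
  weight(Z=0) = 1/6
  weight(Z=1) = 3/16
Total weight = 1/6 + 3/16 = 17/48
P(Z=0 | obs) = 1/6 / 17/48 = 8/17
P(Z=1 | obs) = 3/16 / 17/48 = 9/17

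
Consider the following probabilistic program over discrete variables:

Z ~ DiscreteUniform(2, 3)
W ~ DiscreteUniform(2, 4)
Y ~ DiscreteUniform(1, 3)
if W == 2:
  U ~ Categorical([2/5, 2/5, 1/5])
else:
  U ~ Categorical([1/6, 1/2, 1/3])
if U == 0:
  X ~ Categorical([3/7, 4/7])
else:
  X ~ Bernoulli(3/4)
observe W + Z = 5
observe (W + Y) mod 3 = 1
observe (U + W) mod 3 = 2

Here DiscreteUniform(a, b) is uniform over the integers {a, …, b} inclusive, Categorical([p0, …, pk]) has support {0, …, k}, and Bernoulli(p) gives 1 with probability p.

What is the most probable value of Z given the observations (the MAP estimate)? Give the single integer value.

Enumerate traces; 4 have nonzero weight after conditioning:
  (Z=2, W=3, Y=1, U=2, X=0) weight 1/216
  (Z=2, W=3, Y=1, U=2, X=1) weight 1/72
  (Z=3, W=2, Y=2, U=0, X=0) weight 1/105
  (Z=3, W=2, Y=2, U=0, X=1) weight 4/315
Group by Z:
  weight(Z=2) = 1/54
  weight(Z=3) = 1/45
Total weight = 1/54 + 1/45 = 11/270
P(Z=2 | obs) = 1/54 / 11/270 = 5/11
P(Z=3 | obs) = 1/45 / 11/270 = 6/11
argmax = 3

argmax_v P(Z = v | obs) = 3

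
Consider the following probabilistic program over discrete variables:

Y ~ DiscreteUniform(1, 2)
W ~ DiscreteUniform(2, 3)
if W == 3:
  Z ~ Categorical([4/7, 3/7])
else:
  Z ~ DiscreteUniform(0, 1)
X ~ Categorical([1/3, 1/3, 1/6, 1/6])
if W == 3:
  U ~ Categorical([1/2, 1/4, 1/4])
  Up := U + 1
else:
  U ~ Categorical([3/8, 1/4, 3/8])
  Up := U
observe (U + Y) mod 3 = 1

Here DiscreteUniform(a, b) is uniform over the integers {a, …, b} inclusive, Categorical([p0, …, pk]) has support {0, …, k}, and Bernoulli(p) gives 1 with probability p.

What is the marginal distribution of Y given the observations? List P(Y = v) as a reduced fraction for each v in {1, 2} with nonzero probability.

P(Y=1) = 7/12, P(Y=2) = 5/12

Enumerate traces; 32 have nonzero weight after conditioning:
  (Y=1, W=2, Z=0, X=0, U=0) weight 1/64
  (Y=1, W=2, Z=0, X=1, U=0) weight 1/64
  (Y=1, W=2, Z=0, X=2, U=0) weight 1/128
  (Y=1, W=2, Z=0, X=3, U=0) weight 1/128
  (Y=1, W=2, Z=1, X=0, U=0) weight 1/64
  (Y=1, W=2, Z=1, X=1, U=0) weight 1/64
  (Y=1, W=2, Z=1, X=2, U=0) weight 1/128
  (Y=1, W=2, Z=1, X=3, U=0) weight 1/128
  (Y=2, W=2, Z=0, X=0, U=2) weight 1/64
  … 23 more
Group by Y:
  weight(Y=1) = 7/32
  weight(Y=2) = 5/32
Total weight = 7/32 + 5/32 = 3/8
P(Y=1 | obs) = 7/32 / 3/8 = 7/12
P(Y=2 | obs) = 5/32 / 3/8 = 5/12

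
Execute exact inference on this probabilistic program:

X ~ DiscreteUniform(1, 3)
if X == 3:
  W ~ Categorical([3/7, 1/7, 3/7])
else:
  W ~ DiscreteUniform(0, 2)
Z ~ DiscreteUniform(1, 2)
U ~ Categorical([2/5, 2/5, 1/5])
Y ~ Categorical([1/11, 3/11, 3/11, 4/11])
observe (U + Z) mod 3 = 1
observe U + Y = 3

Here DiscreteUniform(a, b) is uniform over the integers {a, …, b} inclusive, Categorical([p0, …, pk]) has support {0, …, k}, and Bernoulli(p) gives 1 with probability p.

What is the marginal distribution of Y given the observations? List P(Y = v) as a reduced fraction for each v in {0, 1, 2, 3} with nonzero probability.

P(Y=1) = 3/11, P(Y=3) = 8/11

Enumerate traces; 18 have nonzero weight after conditioning:
  (X=1, W=0, Z=1, U=0, Y=3) weight 4/495
  (X=1, W=0, Z=2, U=2, Y=1) weight 1/330
  (X=1, W=1, Z=1, U=0, Y=3) weight 4/495
  (X=1, W=1, Z=2, U=2, Y=1) weight 1/330
  (X=1, W=2, Z=1, U=0, Y=3) weight 4/495
  (X=1, W=2, Z=2, U=2, Y=1) weight 1/330
  (X=2, W=0, Z=1, U=0, Y=3) weight 4/495
  (X=2, W=0, Z=2, U=2, Y=1) weight 1/330
  … 10 more
Group by Y:
  weight(Y=1) = 3/110
  weight(Y=3) = 4/55
Total weight = 3/110 + 4/55 = 1/10
P(Y=1 | obs) = 3/110 / 1/10 = 3/11
P(Y=3 | obs) = 4/55 / 1/10 = 8/11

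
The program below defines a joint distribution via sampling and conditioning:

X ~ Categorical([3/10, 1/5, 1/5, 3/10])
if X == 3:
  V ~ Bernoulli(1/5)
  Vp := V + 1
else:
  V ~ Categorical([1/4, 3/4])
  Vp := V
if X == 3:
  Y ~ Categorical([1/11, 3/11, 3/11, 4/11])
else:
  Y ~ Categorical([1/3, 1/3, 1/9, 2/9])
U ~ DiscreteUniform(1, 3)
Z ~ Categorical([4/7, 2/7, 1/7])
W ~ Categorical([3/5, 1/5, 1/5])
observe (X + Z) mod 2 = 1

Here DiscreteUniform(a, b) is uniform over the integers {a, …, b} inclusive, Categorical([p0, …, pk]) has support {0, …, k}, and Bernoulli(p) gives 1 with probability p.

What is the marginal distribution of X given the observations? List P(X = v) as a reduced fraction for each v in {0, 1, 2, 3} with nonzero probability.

P(X=0) = 6/35, P(X=1) = 2/7, P(X=2) = 4/35, P(X=3) = 3/7

Enumerate traces; 432 have nonzero weight after conditioning:
  (X=0, V=0, Y=0, U=1, Z=1, W=0) weight 1/700
  (X=0, V=0, Y=0, U=1, Z=1, W=1) weight 1/2100
  (X=0, V=0, Y=0, U=1, Z=1, W=2) weight 1/2100
  (X=0, V=0, Y=0, U=2, Z=1, W=0) weight 1/700
  (X=0, V=0, Y=0, U=2, Z=1, W=1) weight 1/2100
  (X=0, V=0, Y=0, U=2, Z=1, W=2) weight 1/2100
  (X=0, V=0, Y=0, U=3, Z=1, W=0) weight 1/700
  (X=0, V=0, Y=0, U=3, Z=1, W=1) weight 1/2100
  (X=1, V=0, Y=0, U=1, Z=0, W=0) weight 1/525
  (X=2, V=0, Y=0, U=1, Z=1, W=0) weight 1/1050
  … 422 more
Group by X:
  weight(X=0) = 3/35
  weight(X=1) = 1/7
  weight(X=2) = 2/35
  weight(X=3) = 3/14
Total weight = 3/35 + 1/7 + 2/35 + 3/14 = 1/2
P(X=0 | obs) = 3/35 / 1/2 = 6/35
P(X=1 | obs) = 1/7 / 1/2 = 2/7
P(X=2 | obs) = 2/35 / 1/2 = 4/35
P(X=3 | obs) = 3/14 / 1/2 = 3/7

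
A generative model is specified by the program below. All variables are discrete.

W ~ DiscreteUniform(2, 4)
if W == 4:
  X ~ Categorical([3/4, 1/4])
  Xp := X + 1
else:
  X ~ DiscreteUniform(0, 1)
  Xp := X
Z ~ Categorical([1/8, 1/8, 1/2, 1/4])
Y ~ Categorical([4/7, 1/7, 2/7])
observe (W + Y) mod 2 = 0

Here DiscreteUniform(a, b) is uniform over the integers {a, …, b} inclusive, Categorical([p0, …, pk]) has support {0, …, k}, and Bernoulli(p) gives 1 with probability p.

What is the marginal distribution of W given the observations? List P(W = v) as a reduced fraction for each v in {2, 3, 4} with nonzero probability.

P(W=2) = 6/13, P(W=3) = 1/13, P(W=4) = 6/13

Enumerate traces; 40 have nonzero weight after conditioning:
  (W=2, X=0, Z=0, Y=0) weight 1/84
  (W=2, X=0, Z=0, Y=2) weight 1/168
  (W=2, X=0, Z=1, Y=0) weight 1/84
  (W=2, X=0, Z=1, Y=2) weight 1/168
  (W=2, X=0, Z=2, Y=0) weight 1/21
  (W=2, X=0, Z=2, Y=2) weight 1/42
  (W=2, X=0, Z=3, Y=0) weight 1/42
  (W=2, X=0, Z=3, Y=2) weight 1/84
  (W=3, X=0, Z=0, Y=1) weight 1/336
  (W=4, X=0, Z=0, Y=0) weight 1/56
  … 30 more
Group by W:
  weight(W=2) = 2/7
  weight(W=3) = 1/21
  weight(W=4) = 2/7
Total weight = 2/7 + 1/21 + 2/7 = 13/21
P(W=2 | obs) = 2/7 / 13/21 = 6/13
P(W=3 | obs) = 1/21 / 13/21 = 1/13
P(W=4 | obs) = 2/7 / 13/21 = 6/13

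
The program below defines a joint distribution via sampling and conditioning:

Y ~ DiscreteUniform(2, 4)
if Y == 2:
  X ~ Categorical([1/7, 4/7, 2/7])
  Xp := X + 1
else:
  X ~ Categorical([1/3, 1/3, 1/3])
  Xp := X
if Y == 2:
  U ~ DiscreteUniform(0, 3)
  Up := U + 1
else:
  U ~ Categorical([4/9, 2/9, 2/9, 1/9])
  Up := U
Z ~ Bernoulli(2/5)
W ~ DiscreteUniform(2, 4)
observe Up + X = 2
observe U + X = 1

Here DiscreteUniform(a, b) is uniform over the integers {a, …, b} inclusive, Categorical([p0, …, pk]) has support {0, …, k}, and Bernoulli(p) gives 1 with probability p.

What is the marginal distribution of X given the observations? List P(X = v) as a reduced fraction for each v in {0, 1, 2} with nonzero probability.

P(X=0) = 1/5, P(X=1) = 4/5

Enumerate traces; 12 have nonzero weight after conditioning:
  (Y=2, X=0, U=1, Z=0, W=2) weight 1/420
  (Y=2, X=0, U=1, Z=0, W=3) weight 1/420
  (Y=2, X=0, U=1, Z=0, W=4) weight 1/420
  (Y=2, X=0, U=1, Z=1, W=2) weight 1/630
  (Y=2, X=0, U=1, Z=1, W=3) weight 1/630
  (Y=2, X=0, U=1, Z=1, W=4) weight 1/630
  (Y=2, X=1, U=0, Z=0, W=2) weight 1/105
  (Y=2, X=1, U=0, Z=0, W=3) weight 1/105
  … 4 more
Group by X:
  weight(X=0) = 1/84
  weight(X=1) = 1/21
Total weight = 1/84 + 1/21 = 5/84
P(X=0 | obs) = 1/84 / 5/84 = 1/5
P(X=1 | obs) = 1/21 / 5/84 = 4/5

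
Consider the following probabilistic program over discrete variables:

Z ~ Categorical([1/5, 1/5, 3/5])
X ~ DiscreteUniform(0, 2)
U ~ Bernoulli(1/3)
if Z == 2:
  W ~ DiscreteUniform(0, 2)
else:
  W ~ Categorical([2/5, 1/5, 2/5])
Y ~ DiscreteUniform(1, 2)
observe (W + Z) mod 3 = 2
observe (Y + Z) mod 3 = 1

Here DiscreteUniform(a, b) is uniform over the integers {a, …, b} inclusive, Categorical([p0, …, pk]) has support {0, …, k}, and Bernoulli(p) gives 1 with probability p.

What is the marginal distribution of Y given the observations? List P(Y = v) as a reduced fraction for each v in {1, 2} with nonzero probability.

Enumerate traces; 12 have nonzero weight after conditioning:
  (Z=0, X=0, U=0, W=2, Y=1) weight 2/225
  (Z=0, X=0, U=1, W=2, Y=1) weight 1/225
  (Z=0, X=1, U=0, W=2, Y=1) weight 2/225
  (Z=0, X=1, U=1, W=2, Y=1) weight 1/225
  (Z=0, X=2, U=0, W=2, Y=1) weight 2/225
  (Z=0, X=2, U=1, W=2, Y=1) weight 1/225
  (Z=2, X=0, U=0, W=0, Y=2) weight 1/45
  (Z=2, X=0, U=1, W=0, Y=2) weight 1/90
  … 4 more
Group by Y:
  weight(Y=1) = 1/25
  weight(Y=2) = 1/10
Total weight = 1/25 + 1/10 = 7/50
P(Y=1 | obs) = 1/25 / 7/50 = 2/7
P(Y=2 | obs) = 1/10 / 7/50 = 5/7

P(Y=1) = 2/7, P(Y=2) = 5/7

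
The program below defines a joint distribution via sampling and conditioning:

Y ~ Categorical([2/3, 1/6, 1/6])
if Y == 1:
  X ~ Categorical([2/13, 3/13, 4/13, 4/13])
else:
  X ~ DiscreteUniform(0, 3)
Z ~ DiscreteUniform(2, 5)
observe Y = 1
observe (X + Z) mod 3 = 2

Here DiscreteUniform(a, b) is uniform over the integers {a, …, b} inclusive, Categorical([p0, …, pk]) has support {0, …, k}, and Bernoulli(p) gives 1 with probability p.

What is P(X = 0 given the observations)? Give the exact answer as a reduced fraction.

Enumerate traces; 6 have nonzero weight after conditioning:
  (Y=1, X=0, Z=2) weight 1/156
  (Y=1, X=0, Z=5) weight 1/156
  (Y=1, X=1, Z=4) weight 1/104
  (Y=1, X=2, Z=3) weight 1/78
  (Y=1, X=3, Z=2) weight 1/78
  (Y=1, X=3, Z=5) weight 1/78
Group by X:
  weight(X=0) = 1/78
  weight(X=1) = 1/104
  weight(X=2) = 1/78
  weight(X=3) = 1/39
Total weight = 1/78 + 1/104 + 1/78 + 1/39 = 19/312
P(X=0 | obs) = 1/78 / 19/312 = 4/19
P(X=1 | obs) = 1/104 / 19/312 = 3/19
P(X=2 | obs) = 1/78 / 19/312 = 4/19
P(X=3 | obs) = 1/39 / 19/312 = 8/19

P(X = 0 | obs) = 4/19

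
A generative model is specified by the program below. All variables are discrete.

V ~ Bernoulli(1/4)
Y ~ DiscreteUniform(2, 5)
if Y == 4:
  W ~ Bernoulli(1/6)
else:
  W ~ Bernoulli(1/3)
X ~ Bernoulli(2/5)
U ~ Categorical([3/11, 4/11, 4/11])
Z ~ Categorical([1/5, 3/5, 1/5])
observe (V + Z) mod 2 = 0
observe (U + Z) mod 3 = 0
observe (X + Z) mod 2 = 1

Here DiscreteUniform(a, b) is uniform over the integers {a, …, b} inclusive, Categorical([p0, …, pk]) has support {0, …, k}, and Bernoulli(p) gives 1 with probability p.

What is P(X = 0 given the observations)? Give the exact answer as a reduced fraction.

Enumerate traces; 24 have nonzero weight after conditioning:
  (V=0, Y=2, W=0, X=1, U=0, Z=0) weight 3/1100
  (V=0, Y=2, W=0, X=1, U=1, Z=2) weight 1/275
  (V=0, Y=2, W=1, X=1, U=0, Z=0) weight 3/2200
  (V=0, Y=2, W=1, X=1, U=1, Z=2) weight 1/550
  (V=0, Y=3, W=0, X=1, U=0, Z=0) weight 3/1100
  (V=0, Y=3, W=0, X=1, U=1, Z=2) weight 1/275
  (V=0, Y=3, W=1, X=1, U=0, Z=0) weight 3/2200
  (V=0, Y=3, W=1, X=1, U=1, Z=2) weight 1/550
  (V=1, Y=2, W=0, X=0, U=2, Z=1) weight 3/550
  … 15 more
Group by X:
  weight(X=0) = 9/275
  weight(X=1) = 21/550
Total weight = 9/275 + 21/550 = 39/550
P(X=0 | obs) = 9/275 / 39/550 = 6/13
P(X=1 | obs) = 21/550 / 39/550 = 7/13

P(X = 0 | obs) = 6/13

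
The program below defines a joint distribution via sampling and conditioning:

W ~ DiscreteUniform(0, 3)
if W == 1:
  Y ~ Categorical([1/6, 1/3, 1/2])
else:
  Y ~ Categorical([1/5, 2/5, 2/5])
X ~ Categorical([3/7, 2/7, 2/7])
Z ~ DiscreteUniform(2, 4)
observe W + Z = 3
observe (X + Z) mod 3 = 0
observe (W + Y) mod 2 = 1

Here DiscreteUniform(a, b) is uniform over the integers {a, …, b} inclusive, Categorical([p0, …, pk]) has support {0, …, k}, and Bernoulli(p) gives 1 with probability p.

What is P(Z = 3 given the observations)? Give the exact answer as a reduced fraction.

Enumerate traces; 3 have nonzero weight after conditioning:
  (W=0, Y=1, X=0, Z=3) weight 1/70
  (W=1, Y=0, X=1, Z=2) weight 1/252
  (W=1, Y=2, X=1, Z=2) weight 1/84
Group by Z:
  weight(Z=2) = 1/63
  weight(Z=3) = 1/70
Total weight = 1/63 + 1/70 = 19/630
P(Z=2 | obs) = 1/63 / 19/630 = 10/19
P(Z=3 | obs) = 1/70 / 19/630 = 9/19

P(Z = 3 | obs) = 9/19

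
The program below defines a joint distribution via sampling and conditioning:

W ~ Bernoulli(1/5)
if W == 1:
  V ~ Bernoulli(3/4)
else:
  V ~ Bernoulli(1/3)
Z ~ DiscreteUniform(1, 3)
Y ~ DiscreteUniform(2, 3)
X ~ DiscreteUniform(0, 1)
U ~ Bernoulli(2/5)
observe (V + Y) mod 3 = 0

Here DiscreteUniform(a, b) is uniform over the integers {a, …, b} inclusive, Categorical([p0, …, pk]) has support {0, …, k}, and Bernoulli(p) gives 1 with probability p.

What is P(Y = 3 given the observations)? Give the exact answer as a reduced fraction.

Enumerate traces; 48 have nonzero weight after conditioning:
  (W=0, V=0, Z=1, Y=3, X=0, U=0) weight 2/75
  (W=0, V=0, Z=1, Y=3, X=0, U=1) weight 4/225
  (W=0, V=0, Z=1, Y=3, X=1, U=0) weight 2/75
  (W=0, V=0, Z=1, Y=3, X=1, U=1) weight 4/225
  (W=0, V=0, Z=2, Y=3, X=0, U=0) weight 2/75
  (W=0, V=0, Z=2, Y=3, X=0, U=1) weight 4/225
  (W=0, V=0, Z=2, Y=3, X=1, U=0) weight 2/75
  (W=0, V=0, Z=2, Y=3, X=1, U=1) weight 4/225
  (W=0, V=1, Z=1, Y=2, X=0, U=0) weight 1/75
  … 39 more
Group by Y:
  weight(Y=2) = 5/24
  weight(Y=3) = 7/24
Total weight = 5/24 + 7/24 = 1/2
P(Y=2 | obs) = 5/24 / 1/2 = 5/12
P(Y=3 | obs) = 7/24 / 1/2 = 7/12

P(Y = 3 | obs) = 7/12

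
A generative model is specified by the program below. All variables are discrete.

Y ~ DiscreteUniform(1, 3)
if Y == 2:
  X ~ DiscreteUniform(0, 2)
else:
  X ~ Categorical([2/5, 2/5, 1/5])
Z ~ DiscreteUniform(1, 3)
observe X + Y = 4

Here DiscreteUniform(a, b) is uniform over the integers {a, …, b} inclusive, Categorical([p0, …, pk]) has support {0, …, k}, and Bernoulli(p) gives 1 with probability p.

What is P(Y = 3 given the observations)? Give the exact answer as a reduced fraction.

P(Y = 3 | obs) = 6/11

Enumerate traces; 6 have nonzero weight after conditioning:
  (Y=2, X=2, Z=1) weight 1/27
  (Y=2, X=2, Z=2) weight 1/27
  (Y=2, X=2, Z=3) weight 1/27
  (Y=3, X=1, Z=1) weight 2/45
  (Y=3, X=1, Z=2) weight 2/45
  (Y=3, X=1, Z=3) weight 2/45
Group by Y:
  weight(Y=2) = 1/9
  weight(Y=3) = 2/15
Total weight = 1/9 + 2/15 = 11/45
P(Y=2 | obs) = 1/9 / 11/45 = 5/11
P(Y=3 | obs) = 2/15 / 11/45 = 6/11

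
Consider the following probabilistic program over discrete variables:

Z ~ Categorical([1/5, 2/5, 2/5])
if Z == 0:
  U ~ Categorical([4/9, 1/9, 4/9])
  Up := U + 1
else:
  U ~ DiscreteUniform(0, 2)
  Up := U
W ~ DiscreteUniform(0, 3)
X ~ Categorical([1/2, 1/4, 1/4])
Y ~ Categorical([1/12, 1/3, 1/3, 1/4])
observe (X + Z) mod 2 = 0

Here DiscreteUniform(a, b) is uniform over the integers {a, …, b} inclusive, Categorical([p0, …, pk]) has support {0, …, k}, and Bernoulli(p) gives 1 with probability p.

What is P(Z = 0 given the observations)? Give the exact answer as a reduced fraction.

P(Z = 0 | obs) = 3/11

Enumerate traces; 240 have nonzero weight after conditioning:
  (Z=0, U=0, W=0, X=0, Y=0) weight 1/1080
  (Z=0, U=0, W=0, X=0, Y=1) weight 1/270
  (Z=0, U=0, W=0, X=0, Y=2) weight 1/270
  (Z=0, U=0, W=0, X=0, Y=3) weight 1/360
  (Z=0, U=0, W=0, X=2, Y=0) weight 1/2160
  (Z=0, U=0, W=0, X=2, Y=1) weight 1/540
  (Z=0, U=0, W=0, X=2, Y=2) weight 1/540
  (Z=0, U=0, W=0, X=2, Y=3) weight 1/720
  (Z=1, U=0, W=0, X=1, Y=0) weight 1/1440
  (Z=2, U=0, W=0, X=0, Y=0) weight 1/720
  … 230 more
Group by Z:
  weight(Z=0) = 3/20
  weight(Z=1) = 1/10
  weight(Z=2) = 3/10
Total weight = 3/20 + 1/10 + 3/10 = 11/20
P(Z=0 | obs) = 3/20 / 11/20 = 3/11
P(Z=1 | obs) = 1/10 / 11/20 = 2/11
P(Z=2 | obs) = 3/10 / 11/20 = 6/11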